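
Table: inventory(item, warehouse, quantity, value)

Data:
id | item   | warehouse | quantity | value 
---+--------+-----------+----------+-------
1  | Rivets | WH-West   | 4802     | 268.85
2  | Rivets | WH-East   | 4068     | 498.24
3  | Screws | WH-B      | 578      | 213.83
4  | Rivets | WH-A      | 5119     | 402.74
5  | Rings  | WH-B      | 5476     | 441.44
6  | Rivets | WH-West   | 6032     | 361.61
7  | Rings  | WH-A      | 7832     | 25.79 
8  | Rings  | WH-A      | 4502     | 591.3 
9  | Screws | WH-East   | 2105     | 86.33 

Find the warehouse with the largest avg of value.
SELECT warehouse, AVG(value) as val
FROM inventory
GROUP BY warehouse
ORDER BY val DESC
LIMIT 1

Result: WH-A with avg(value) = 339.94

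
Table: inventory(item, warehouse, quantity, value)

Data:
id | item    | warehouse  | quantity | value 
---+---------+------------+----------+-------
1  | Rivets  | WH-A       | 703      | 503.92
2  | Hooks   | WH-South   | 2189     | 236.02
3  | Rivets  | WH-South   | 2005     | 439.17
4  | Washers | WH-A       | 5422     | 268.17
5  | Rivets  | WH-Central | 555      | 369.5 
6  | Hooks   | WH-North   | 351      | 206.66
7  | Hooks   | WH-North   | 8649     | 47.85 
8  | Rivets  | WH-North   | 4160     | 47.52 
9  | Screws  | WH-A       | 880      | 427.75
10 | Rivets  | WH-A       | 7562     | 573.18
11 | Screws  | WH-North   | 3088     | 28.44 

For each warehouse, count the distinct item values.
SELECT warehouse, COUNT(DISTINCT item)
FROM inventory
GROUP BY warehouse

Result:
  WH-A: 3 distinct
  WH-Central: 1 distinct
  WH-North: 3 distinct
  WH-South: 2 distinct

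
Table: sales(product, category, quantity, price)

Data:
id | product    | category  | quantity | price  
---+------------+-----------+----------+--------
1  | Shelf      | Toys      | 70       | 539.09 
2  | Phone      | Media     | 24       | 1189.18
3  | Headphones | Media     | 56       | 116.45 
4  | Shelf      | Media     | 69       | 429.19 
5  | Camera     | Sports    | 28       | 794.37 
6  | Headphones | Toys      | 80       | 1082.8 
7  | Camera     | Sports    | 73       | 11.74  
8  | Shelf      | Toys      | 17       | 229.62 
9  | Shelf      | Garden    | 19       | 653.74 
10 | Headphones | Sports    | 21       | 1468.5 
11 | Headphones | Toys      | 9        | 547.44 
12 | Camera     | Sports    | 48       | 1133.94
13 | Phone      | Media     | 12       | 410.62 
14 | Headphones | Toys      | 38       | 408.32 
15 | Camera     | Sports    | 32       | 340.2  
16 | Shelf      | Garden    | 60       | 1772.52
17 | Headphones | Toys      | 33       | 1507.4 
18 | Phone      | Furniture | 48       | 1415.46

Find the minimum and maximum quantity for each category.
SELECT category, MIN(quantity), MAX(quantity)
FROM sales
GROUP BY category

Result:
  Furniture: min=48, max=48
  Garden: min=19, max=60
  Media: min=12, max=69
  Sports: min=21, max=73
  Toys: min=9, max=80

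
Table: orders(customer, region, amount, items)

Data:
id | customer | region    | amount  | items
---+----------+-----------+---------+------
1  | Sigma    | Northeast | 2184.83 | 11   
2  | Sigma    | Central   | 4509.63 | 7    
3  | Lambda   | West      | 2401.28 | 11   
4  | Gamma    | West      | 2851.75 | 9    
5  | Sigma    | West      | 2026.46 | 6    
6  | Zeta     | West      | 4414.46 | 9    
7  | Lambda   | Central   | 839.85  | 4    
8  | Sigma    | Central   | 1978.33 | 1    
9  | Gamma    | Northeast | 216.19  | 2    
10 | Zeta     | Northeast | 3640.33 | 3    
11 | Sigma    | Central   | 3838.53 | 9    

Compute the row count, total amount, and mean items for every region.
SELECT region,
       COUNT(*) as cnt,
       SUM(amount) as total_amount,
       AVG(items) as avg_items
FROM orders
GROUP BY region

Result:
  Central: 4 records, 11166.34 total amount, 5.25 avg items
  Northeast: 3 records, 6041.35 total amount, 5.33 avg items
  West: 4 records, 11693.95 total amount, 8.75 avg items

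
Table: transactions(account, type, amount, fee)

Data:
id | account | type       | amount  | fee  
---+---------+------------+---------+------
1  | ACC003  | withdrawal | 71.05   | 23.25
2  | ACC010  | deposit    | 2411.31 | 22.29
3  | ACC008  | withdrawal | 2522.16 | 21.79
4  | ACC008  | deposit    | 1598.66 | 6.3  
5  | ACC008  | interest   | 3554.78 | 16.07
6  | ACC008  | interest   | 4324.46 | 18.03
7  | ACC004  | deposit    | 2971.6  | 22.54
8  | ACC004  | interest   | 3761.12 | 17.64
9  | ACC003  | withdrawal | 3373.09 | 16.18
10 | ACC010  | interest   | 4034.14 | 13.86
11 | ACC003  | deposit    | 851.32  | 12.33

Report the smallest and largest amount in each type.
SELECT type, MIN(amount), MAX(amount)
FROM transactions
GROUP BY type

Result:
  deposit: min=851.32, max=2971.60
  interest: min=3554.78, max=4324.46
  withdrawal: min=71.05, max=3373.09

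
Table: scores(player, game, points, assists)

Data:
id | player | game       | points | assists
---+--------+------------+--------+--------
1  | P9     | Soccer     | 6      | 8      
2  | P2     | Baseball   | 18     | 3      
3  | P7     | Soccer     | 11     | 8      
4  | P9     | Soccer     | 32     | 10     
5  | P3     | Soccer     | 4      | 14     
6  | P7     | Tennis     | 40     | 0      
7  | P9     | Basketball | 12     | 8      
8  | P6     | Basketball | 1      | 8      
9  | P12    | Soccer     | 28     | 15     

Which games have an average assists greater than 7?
SELECT game, AVG(assists)
FROM scores
GROUP BY game
HAVING AVG(assists) > 7

Result:
  Basketball: avg=8.00
  Soccer: avg=11.00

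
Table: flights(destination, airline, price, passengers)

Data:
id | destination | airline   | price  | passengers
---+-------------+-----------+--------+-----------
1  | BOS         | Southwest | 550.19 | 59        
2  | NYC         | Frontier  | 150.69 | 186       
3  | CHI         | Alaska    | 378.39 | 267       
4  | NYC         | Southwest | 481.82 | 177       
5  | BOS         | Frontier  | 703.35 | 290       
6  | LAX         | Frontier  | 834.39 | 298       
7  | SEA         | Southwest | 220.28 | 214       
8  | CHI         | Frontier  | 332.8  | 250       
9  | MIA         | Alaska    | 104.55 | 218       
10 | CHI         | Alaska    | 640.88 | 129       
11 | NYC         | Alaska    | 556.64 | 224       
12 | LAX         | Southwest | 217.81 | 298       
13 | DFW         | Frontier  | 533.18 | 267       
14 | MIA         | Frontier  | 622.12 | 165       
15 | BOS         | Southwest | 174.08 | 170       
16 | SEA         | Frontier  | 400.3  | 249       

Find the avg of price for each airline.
SELECT airline, AVG(price) as result
FROM flights
GROUP BY airline

Result:
  Alaska: 420.12
  Frontier: 510.98
  Southwest: 328.84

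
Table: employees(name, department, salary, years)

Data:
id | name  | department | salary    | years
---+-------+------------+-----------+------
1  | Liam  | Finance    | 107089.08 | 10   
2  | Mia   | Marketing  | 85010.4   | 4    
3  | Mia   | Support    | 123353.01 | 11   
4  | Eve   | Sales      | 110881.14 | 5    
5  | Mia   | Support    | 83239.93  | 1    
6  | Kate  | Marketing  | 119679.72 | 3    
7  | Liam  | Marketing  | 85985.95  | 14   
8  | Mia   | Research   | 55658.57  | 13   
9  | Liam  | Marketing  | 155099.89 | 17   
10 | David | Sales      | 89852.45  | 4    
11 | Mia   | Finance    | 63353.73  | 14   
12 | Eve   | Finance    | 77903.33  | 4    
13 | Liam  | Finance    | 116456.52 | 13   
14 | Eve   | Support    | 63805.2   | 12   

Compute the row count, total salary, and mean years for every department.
SELECT department,
       COUNT(*) as cnt,
       SUM(salary) as total_salary,
       AVG(years) as avg_years
FROM employees
GROUP BY department

Result:
  Finance: 4 records, 364802.66 total salary, 10.25 avg years
  Marketing: 4 records, 445775.96 total salary, 9.50 avg years
  Research: 1 records, 55658.57 total salary, 13.00 avg years
  Sales: 2 records, 200733.59 total salary, 4.50 avg years
  Support: 3 records, 270398.14 total salary, 8.00 avg years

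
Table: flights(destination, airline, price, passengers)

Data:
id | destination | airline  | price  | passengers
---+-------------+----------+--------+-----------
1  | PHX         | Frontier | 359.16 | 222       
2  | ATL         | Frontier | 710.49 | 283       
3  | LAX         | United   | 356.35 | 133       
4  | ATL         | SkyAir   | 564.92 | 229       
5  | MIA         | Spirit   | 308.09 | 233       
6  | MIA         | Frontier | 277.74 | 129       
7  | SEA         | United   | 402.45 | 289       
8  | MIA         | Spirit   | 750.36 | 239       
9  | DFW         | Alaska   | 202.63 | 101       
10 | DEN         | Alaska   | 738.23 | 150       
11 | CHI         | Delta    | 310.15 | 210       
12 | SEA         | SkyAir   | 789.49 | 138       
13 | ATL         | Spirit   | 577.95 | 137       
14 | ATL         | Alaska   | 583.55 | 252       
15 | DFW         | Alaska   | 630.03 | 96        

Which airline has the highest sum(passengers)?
SELECT airline, SUM(passengers) as val
FROM flights
GROUP BY airline
ORDER BY val DESC
LIMIT 1

Result: Frontier with sum(passengers) = 634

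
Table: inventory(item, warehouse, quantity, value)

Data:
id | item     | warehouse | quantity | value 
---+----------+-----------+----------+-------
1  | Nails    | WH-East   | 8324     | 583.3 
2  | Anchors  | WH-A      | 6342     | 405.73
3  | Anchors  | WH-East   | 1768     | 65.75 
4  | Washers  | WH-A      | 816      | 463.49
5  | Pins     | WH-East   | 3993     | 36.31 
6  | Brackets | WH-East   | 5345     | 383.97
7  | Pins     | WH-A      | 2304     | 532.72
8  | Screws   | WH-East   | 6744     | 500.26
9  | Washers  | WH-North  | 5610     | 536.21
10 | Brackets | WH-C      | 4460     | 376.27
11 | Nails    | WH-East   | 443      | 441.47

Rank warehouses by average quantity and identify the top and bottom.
SELECT warehouse, AVG(quantity)
FROM inventory
GROUP BY warehouse
ORDER BY AVG(quantity)

All groups:
  WH-A: 3154.00
  WH-East: 4436.17
  WH-C: 4460.00
  WH-North: 5610.00

Highest: WH-North (5610.00)
Lowest: WH-A (3154.00)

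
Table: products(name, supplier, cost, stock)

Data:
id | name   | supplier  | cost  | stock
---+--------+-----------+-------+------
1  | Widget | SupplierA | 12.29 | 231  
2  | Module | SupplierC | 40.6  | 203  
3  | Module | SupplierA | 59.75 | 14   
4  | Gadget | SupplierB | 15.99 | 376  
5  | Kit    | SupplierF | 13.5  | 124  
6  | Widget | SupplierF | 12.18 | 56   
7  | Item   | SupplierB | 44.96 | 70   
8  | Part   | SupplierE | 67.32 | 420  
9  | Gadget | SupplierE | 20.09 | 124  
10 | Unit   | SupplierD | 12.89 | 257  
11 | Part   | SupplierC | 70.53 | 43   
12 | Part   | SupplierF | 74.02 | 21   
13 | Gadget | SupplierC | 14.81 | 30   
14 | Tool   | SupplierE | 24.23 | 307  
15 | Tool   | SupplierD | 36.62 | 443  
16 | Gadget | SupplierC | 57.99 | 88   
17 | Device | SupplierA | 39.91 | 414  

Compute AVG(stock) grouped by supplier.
SELECT supplier, AVG(stock) as result
FROM products
GROUP BY supplier

Result:
  SupplierA: 219.67
  SupplierB: 223.00
  SupplierC: 91.00
  SupplierD: 350.00
  SupplierE: 283.67
  SupplierF: 67.00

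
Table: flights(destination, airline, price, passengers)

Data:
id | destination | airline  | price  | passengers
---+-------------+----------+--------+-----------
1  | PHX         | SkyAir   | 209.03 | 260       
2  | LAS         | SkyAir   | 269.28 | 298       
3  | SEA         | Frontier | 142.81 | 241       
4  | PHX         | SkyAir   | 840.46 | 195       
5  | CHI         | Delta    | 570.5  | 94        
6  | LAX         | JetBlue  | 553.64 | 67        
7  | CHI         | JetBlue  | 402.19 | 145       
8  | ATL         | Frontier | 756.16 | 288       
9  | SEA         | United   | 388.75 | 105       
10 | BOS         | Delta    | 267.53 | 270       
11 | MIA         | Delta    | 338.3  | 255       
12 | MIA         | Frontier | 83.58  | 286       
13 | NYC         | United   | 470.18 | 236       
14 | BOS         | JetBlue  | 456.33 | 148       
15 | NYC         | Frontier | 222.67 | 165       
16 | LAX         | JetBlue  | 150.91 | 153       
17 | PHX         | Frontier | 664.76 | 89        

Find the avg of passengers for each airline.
SELECT airline, AVG(passengers) as result
FROM flights
GROUP BY airline

Result:
  Delta: 206.33
  Frontier: 213.80
  JetBlue: 128.25
  SkyAir: 251.00
  United: 170.50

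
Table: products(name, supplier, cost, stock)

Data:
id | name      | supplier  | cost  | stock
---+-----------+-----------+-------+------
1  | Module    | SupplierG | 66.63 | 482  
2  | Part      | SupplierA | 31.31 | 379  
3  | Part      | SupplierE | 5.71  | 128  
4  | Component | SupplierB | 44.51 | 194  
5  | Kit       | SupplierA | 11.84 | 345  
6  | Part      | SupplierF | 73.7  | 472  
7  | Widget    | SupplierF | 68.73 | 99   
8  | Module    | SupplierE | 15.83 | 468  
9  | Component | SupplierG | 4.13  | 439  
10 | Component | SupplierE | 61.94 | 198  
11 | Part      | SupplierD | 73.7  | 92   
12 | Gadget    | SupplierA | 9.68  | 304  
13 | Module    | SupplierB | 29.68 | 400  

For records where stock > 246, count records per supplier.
SELECT supplier, COUNT(*)
FROM products
WHERE stock > 246
GROUP BY supplier

Note: WHERE filters rows before grouping.

Result:
  SupplierA: 3
  SupplierB: 1
  SupplierE: 1
  SupplierF: 1
  SupplierG: 2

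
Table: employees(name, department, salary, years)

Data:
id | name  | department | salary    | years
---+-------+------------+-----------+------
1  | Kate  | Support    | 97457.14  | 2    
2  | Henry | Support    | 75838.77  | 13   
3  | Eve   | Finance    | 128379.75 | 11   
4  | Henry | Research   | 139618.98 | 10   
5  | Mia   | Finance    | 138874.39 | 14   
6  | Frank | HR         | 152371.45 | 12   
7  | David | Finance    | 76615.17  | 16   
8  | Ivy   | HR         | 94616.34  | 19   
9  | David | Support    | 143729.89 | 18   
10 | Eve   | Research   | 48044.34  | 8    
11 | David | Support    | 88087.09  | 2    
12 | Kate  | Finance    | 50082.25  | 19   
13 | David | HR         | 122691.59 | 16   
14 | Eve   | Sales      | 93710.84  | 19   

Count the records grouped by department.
SELECT department, COUNT(*) as count
FROM employees
GROUP BY department

Result:
  Finance: 4
  HR: 3
  Research: 2
  Sales: 1
  Support: 4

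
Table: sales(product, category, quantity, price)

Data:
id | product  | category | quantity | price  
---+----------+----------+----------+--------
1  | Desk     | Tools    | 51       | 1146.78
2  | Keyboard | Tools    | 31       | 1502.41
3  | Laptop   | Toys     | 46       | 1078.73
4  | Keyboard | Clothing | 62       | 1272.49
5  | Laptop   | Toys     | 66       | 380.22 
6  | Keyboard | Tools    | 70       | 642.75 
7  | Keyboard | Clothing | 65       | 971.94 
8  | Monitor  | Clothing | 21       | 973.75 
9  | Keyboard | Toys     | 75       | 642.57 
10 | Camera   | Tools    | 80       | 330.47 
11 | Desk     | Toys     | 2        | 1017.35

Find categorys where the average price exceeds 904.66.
SELECT category, AVG(price)
FROM sales
GROUP BY category
HAVING AVG(price) > 904.66

Result:
  Clothing: avg=1072.73
  Tools: avg=905.60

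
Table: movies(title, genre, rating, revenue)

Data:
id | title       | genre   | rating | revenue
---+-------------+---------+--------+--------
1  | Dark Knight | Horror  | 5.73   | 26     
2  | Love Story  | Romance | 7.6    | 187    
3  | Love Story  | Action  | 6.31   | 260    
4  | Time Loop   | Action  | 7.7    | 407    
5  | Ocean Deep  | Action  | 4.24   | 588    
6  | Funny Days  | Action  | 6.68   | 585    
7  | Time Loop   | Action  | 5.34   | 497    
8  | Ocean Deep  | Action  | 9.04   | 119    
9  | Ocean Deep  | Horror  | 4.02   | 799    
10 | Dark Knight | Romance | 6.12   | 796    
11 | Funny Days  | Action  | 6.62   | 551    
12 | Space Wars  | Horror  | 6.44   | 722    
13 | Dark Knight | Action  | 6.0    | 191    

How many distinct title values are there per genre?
SELECT genre, COUNT(DISTINCT title)
FROM movies
GROUP BY genre

Result:
  Action: 5 distinct
  Horror: 3 distinct
  Romance: 2 distinct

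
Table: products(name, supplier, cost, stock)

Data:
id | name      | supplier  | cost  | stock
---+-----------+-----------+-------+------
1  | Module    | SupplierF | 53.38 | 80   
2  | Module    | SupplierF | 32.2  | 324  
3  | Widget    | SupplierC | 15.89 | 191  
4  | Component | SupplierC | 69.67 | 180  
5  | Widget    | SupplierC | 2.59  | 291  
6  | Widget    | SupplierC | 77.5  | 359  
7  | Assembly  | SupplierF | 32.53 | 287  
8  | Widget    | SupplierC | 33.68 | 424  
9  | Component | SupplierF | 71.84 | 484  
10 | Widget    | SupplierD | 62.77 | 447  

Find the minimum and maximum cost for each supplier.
SELECT supplier, MIN(cost), MAX(cost)
FROM products
GROUP BY supplier

Result:
  SupplierC: min=2.59, max=77.50
  SupplierD: min=62.77, max=62.77
  SupplierF: min=32.20, max=71.84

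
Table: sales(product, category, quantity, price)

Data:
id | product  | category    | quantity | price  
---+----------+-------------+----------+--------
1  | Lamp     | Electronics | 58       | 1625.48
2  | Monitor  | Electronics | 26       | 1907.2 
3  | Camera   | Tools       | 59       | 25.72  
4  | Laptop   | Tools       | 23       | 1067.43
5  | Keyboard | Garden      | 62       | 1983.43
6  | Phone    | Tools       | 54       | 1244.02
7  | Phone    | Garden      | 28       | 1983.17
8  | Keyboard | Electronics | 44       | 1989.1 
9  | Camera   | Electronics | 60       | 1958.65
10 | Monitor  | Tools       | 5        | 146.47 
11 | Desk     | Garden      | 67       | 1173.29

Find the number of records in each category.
SELECT category, COUNT(*) as count
FROM sales
GROUP BY category

Result:
  Electronics: 4
  Garden: 3
  Tools: 4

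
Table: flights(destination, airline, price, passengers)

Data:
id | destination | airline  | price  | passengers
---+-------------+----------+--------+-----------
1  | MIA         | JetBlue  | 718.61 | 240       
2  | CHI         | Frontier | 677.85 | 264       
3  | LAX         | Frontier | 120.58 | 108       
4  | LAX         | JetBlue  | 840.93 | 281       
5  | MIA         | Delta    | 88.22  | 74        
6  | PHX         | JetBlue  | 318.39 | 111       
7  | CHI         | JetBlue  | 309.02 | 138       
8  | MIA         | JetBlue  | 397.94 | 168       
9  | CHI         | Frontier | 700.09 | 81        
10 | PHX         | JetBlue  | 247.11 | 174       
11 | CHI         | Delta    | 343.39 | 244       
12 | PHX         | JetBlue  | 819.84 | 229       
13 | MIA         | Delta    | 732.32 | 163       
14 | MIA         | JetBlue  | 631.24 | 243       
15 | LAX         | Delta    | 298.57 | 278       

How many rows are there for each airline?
SELECT airline, COUNT(*) as count
FROM flights
GROUP BY airline

Result:
  Delta: 4
  Frontier: 3
  JetBlue: 8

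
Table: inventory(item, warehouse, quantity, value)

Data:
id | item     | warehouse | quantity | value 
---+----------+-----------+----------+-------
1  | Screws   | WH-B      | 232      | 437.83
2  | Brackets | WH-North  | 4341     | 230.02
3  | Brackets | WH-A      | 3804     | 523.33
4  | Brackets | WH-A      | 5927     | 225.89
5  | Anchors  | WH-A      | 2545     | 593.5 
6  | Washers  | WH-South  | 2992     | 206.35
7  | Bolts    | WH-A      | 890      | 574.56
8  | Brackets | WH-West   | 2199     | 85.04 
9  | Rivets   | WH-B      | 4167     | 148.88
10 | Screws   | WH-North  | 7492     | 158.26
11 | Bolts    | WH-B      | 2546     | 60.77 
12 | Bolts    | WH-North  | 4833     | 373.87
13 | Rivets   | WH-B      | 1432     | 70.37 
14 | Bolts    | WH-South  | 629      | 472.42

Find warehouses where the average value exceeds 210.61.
SELECT warehouse, AVG(value)
FROM inventory
GROUP BY warehouse
HAVING AVG(value) > 210.61

Result:
  WH-A: avg=479.32
  WH-North: avg=254.05
  WH-South: avg=339.39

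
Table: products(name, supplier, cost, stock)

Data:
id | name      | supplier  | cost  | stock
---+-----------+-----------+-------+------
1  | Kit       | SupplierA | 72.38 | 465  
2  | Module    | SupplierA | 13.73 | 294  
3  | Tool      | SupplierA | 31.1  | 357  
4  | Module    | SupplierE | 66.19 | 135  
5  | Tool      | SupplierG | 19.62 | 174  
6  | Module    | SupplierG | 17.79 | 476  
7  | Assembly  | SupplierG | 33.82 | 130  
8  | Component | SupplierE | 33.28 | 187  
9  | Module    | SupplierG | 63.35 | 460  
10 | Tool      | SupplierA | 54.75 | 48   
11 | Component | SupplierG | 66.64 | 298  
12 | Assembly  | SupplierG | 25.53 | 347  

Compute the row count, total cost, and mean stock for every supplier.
SELECT supplier,
       COUNT(*) as cnt,
       SUM(cost) as total_cost,
       AVG(stock) as avg_stock
FROM products
GROUP BY supplier

Result:
  SupplierA: 4 records, 171.96 total cost, 291.00 avg stock
  SupplierE: 2 records, 99.47 total cost, 161.00 avg stock
  SupplierG: 6 records, 226.75 total cost, 314.17 avg stock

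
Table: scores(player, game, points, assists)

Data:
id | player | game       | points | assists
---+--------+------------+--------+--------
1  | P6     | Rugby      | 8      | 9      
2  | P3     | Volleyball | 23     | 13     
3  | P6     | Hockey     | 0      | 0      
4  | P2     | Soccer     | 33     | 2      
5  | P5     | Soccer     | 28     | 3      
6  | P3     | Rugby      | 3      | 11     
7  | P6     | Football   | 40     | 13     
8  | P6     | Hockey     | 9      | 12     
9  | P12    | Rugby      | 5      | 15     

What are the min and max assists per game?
SELECT game, MIN(assists), MAX(assists)
FROM scores
GROUP BY game

Result:
  Football: min=13, max=13
  Hockey: min=0, max=12
  Rugby: min=9, max=15
  Soccer: min=2, max=3
  Volleyball: min=13, max=13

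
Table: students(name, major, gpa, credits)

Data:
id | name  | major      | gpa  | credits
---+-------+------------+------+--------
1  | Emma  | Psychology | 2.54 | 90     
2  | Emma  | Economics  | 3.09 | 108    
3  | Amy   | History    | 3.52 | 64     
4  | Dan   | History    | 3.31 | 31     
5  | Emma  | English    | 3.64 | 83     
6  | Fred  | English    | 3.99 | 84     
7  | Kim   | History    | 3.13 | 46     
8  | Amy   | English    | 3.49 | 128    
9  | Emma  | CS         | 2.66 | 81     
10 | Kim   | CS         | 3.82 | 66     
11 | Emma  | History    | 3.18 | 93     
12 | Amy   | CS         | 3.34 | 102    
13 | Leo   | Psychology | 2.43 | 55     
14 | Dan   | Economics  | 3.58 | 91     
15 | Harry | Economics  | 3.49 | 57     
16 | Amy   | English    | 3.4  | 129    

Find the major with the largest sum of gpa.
SELECT major, SUM(gpa) as val
FROM students
GROUP BY major
ORDER BY val DESC
LIMIT 1

Result: English with sum(gpa) = 14.52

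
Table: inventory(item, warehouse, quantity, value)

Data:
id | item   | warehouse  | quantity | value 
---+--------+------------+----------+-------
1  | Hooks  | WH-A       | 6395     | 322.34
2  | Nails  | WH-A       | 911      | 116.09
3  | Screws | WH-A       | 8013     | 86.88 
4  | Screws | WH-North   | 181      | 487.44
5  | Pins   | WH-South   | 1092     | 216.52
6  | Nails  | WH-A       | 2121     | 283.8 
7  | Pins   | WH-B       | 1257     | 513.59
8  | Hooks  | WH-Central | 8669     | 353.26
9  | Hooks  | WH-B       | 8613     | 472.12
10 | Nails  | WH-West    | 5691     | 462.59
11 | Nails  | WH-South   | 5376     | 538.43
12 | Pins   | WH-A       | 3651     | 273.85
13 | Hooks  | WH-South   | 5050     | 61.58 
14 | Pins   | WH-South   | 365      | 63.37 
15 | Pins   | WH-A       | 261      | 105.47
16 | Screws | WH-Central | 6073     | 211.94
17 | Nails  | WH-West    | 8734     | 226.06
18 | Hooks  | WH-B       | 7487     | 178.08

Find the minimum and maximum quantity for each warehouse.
SELECT warehouse, MIN(quantity), MAX(quantity)
FROM inventory
GROUP BY warehouse

Result:
  WH-A: min=261, max=8013
  WH-B: min=1257, max=8613
  WH-Central: min=6073, max=8669
  WH-North: min=181, max=181
  WH-South: min=365, max=5376
  WH-West: min=5691, max=8734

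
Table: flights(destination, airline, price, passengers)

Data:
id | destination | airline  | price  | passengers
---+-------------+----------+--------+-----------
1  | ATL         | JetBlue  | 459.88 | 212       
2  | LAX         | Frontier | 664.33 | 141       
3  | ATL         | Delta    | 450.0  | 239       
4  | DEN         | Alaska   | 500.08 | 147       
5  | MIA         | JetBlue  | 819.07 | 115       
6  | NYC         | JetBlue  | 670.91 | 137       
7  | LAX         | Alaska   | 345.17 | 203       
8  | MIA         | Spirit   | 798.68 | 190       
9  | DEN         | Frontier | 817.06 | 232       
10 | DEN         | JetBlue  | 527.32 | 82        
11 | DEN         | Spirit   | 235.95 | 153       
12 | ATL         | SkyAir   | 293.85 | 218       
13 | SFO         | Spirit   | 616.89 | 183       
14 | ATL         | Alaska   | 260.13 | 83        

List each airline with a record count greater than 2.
SELECT airline, COUNT(*) as cnt
FROM flights
GROUP BY airline
HAVING COUNT(*) > 2

Result:
  Alaska: 3
  JetBlue: 4
  Spirit: 3

Note: HAVING filters groups after aggregation, WHERE filters rows before.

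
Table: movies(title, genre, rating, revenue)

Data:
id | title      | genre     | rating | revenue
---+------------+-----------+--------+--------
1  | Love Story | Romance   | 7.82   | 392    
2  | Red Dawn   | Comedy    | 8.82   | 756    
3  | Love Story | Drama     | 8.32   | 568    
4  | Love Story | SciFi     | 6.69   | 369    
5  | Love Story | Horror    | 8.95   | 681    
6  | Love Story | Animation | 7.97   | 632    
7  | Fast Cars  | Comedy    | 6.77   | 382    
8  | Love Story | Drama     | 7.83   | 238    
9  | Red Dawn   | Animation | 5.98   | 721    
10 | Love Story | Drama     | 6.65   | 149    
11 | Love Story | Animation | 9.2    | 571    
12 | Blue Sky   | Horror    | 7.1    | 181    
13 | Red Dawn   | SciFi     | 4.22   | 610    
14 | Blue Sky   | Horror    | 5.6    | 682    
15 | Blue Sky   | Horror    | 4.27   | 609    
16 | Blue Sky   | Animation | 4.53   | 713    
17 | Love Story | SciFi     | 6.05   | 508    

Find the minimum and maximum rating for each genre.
SELECT genre, MIN(rating), MAX(rating)
FROM movies
GROUP BY genre

Result:
  Animation: min=4.53, max=9.20
  Comedy: min=6.77, max=8.82
  Drama: min=6.65, max=8.32
  Horror: min=4.27, max=8.95
  Romance: min=7.82, max=7.82
  SciFi: min=4.22, max=6.69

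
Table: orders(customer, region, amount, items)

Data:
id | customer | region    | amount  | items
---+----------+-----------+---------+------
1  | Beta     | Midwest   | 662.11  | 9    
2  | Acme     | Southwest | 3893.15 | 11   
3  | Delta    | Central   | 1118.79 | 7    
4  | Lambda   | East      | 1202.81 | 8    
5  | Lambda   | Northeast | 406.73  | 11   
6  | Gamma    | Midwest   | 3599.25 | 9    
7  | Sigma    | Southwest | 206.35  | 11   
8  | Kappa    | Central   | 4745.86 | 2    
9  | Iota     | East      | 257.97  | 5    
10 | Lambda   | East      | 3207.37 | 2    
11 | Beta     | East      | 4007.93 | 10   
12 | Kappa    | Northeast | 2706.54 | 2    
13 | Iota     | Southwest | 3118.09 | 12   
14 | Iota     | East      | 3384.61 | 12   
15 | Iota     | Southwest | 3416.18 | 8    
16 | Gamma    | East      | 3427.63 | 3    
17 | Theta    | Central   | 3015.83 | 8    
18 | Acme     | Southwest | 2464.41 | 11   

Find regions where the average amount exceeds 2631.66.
SELECT region, AVG(amount)
FROM orders
GROUP BY region
HAVING AVG(amount) > 2631.66

Result:
  Central: avg=2960.16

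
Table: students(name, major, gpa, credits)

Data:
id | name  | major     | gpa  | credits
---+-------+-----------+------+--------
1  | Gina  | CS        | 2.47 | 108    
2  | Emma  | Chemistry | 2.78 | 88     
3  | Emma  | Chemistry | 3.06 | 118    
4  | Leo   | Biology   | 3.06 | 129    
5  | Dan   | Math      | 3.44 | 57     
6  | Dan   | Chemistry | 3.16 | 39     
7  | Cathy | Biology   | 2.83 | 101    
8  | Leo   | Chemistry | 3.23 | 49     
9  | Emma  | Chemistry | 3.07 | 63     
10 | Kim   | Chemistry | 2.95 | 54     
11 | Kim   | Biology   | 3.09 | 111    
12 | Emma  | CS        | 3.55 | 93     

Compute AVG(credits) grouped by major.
SELECT major, AVG(credits) as result
FROM students
GROUP BY major

Result:
  Biology: 113.67
  CS: 100.50
  Chemistry: 68.50
  Math: 57.00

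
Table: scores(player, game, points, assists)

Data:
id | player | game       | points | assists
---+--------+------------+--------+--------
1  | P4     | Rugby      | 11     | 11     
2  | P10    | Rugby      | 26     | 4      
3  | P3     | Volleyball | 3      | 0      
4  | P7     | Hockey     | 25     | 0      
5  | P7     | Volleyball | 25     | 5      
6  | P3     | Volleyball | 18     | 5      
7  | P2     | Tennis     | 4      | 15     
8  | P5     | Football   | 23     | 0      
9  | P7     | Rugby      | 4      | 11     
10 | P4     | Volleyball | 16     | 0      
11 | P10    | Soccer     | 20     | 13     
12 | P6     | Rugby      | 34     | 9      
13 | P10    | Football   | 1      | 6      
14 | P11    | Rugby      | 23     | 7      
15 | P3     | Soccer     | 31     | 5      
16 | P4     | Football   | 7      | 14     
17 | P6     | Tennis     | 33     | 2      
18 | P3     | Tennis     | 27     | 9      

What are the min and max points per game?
SELECT game, MIN(points), MAX(points)
FROM scores
GROUP BY game

Result:
  Football: min=1, max=23
  Hockey: min=25, max=25
  Rugby: min=4, max=34
  Soccer: min=20, max=31
  Tennis: min=4, max=33
  Volleyball: min=3, max=25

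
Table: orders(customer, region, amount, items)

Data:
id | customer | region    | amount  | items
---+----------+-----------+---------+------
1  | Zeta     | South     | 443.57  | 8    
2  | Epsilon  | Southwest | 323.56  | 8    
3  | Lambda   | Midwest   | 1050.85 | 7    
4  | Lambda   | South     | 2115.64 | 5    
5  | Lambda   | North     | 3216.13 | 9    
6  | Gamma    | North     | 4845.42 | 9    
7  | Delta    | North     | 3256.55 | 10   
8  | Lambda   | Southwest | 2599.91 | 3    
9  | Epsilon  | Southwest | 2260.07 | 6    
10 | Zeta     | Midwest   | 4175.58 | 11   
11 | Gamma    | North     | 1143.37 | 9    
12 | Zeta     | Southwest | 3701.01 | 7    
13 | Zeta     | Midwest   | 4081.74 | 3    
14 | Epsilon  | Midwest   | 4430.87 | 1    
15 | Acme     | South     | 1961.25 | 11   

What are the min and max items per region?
SELECT region, MIN(items), MAX(items)
FROM orders
GROUP BY region

Result:
  Midwest: min=1, max=11
  North: min=9, max=10
  South: min=5, max=11
  Southwest: min=3, max=8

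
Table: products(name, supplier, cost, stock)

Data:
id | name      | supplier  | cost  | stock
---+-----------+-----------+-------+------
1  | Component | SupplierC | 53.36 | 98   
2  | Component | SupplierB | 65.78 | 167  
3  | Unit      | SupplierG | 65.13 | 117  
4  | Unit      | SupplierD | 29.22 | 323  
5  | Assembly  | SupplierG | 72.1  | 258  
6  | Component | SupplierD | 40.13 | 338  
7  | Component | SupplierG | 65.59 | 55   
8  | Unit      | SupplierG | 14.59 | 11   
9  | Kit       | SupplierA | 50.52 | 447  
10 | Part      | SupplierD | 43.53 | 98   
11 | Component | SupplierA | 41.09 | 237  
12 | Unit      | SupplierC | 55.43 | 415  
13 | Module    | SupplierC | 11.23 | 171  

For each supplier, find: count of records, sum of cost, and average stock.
SELECT supplier,
       COUNT(*) as cnt,
       SUM(cost) as total_cost,
       AVG(stock) as avg_stock
FROM products
GROUP BY supplier

Result:
  SupplierA: 2 records, 91.61 total cost, 342.00 avg stock
  SupplierB: 1 records, 65.78 total cost, 167.00 avg stock
  SupplierC: 3 records, 120.02 total cost, 228.00 avg stock
  SupplierD: 3 records, 112.88 total cost, 253.00 avg stock
  SupplierG: 4 records, 217.41 total cost, 110.25 avg stock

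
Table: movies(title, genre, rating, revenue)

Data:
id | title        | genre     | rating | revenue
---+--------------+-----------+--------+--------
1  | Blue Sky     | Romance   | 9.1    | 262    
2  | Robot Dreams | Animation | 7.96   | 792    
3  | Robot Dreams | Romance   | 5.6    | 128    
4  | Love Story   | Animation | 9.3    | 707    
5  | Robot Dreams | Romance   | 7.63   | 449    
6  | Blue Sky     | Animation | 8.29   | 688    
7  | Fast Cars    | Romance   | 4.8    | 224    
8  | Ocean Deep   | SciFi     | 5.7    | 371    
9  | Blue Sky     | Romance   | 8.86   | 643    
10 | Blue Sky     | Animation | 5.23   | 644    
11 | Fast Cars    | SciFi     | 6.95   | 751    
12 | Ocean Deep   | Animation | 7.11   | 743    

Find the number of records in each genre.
SELECT genre, COUNT(*) as count
FROM movies
GROUP BY genre

Result:
  Animation: 5
  Romance: 5
  SciFi: 2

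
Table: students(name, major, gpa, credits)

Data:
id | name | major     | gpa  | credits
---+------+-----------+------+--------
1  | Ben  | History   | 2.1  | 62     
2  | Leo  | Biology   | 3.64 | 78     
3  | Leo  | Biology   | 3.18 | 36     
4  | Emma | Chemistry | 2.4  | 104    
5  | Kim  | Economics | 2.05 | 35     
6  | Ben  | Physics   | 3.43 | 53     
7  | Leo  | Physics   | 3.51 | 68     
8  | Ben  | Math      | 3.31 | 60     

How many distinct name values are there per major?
SELECT major, COUNT(DISTINCT name)
FROM students
GROUP BY major

Result:
  Biology: 1 distinct
  Chemistry: 1 distinct
  Economics: 1 distinct
  History: 1 distinct
  Math: 1 distinct
  Physics: 2 distinct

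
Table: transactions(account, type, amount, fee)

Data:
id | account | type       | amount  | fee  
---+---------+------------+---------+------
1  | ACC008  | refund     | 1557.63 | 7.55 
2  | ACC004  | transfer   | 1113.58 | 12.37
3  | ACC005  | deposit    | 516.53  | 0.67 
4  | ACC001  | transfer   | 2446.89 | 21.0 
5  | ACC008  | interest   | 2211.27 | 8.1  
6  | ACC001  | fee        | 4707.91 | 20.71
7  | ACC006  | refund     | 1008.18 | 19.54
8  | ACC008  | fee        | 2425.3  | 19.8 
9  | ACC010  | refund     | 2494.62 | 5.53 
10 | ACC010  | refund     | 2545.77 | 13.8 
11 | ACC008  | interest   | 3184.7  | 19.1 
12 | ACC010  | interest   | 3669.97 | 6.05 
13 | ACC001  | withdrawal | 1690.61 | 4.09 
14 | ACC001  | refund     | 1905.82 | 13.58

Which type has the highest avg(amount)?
SELECT type, AVG(amount) as val
FROM transactions
GROUP BY type
ORDER BY val DESC
LIMIT 1

Result: fee with avg(amount) = 3566.61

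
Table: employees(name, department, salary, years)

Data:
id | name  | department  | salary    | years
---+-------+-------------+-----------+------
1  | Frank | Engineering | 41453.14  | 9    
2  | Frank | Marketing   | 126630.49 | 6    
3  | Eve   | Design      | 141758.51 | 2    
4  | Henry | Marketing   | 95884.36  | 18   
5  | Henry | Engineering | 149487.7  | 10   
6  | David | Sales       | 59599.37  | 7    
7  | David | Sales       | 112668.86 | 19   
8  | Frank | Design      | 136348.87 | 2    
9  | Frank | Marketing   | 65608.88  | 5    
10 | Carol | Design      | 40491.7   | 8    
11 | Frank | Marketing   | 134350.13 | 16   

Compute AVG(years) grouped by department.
SELECT department, AVG(years) as result
FROM employees
GROUP BY department

Result:
  Design: 4.00
  Engineering: 9.50
  Marketing: 11.25
  Sales: 13.00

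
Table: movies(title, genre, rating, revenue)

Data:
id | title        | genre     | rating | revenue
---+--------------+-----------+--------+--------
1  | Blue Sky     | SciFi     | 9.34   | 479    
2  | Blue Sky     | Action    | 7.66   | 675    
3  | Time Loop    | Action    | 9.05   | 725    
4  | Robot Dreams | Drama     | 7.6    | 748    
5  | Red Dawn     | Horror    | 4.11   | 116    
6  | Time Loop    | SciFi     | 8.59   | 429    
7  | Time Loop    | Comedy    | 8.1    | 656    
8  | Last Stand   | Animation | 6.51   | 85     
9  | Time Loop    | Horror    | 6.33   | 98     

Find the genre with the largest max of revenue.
SELECT genre, MAX(revenue) as val
FROM movies
GROUP BY genre
ORDER BY val DESC
LIMIT 1

Result: Drama with max(revenue) = 748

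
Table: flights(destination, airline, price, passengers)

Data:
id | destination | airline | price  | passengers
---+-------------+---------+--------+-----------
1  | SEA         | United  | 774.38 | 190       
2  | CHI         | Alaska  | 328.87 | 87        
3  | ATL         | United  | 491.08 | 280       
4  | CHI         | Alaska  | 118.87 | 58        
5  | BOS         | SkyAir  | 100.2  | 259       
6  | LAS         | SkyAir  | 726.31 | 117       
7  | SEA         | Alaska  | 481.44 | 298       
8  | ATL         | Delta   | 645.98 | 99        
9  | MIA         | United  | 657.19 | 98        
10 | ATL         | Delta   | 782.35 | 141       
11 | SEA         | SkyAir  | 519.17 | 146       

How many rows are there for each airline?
SELECT airline, COUNT(*) as count
FROM flights
GROUP BY airline

Result:
  Alaska: 3
  Delta: 2
  SkyAir: 3
  United: 3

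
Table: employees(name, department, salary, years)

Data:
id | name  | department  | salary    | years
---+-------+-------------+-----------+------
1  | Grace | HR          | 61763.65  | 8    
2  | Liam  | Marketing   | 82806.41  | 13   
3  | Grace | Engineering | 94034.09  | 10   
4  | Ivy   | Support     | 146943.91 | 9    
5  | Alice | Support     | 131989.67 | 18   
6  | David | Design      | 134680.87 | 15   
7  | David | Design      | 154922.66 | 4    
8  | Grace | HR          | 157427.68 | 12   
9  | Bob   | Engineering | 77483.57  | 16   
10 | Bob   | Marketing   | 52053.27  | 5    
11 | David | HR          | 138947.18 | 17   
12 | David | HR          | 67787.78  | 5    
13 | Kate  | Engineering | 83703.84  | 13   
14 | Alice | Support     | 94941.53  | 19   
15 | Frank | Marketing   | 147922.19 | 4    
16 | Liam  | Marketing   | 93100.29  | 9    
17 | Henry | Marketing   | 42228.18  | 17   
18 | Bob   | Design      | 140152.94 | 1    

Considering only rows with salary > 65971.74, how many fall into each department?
SELECT department, COUNT(*)
FROM employees
WHERE salary > 65971.74
GROUP BY department

Note: WHERE filters rows before grouping.

Result:
  Design: 3
  Engineering: 3
  HR: 3
  Marketing: 3
  Support: 3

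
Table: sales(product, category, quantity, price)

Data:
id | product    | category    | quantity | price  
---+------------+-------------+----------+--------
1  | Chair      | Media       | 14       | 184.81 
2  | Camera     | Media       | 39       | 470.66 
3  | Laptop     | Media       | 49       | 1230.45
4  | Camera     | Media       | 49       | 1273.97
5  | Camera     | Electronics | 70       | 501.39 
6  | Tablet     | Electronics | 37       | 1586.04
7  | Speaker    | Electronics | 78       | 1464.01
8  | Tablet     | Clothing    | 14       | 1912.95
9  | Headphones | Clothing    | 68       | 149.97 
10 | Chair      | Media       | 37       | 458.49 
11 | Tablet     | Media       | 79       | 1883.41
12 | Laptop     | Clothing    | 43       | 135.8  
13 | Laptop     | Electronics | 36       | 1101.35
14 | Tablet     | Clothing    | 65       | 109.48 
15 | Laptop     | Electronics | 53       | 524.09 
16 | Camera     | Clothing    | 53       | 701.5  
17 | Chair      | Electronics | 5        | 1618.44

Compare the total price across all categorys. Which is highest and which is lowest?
SELECT category, SUM(price)
FROM sales
GROUP BY category
ORDER BY SUM(price)

All groups:
  Clothing: 3009.70
  Media: 5501.79
  Electronics: 6795.32

Highest: Electronics (6795.32)
Lowest: Clothing (3009.70)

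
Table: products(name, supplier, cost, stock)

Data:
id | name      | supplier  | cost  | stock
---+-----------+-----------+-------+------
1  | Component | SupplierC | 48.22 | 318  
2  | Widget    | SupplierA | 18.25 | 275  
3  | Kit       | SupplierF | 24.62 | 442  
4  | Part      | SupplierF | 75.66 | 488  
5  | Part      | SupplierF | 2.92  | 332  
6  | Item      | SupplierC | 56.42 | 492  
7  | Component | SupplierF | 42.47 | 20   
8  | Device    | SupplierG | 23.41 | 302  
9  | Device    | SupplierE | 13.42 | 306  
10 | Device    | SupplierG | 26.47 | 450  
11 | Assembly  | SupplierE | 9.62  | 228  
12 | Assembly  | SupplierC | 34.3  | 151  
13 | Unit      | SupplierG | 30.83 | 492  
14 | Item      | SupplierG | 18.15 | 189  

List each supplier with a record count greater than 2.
SELECT supplier, COUNT(*) as cnt
FROM products
GROUP BY supplier
HAVING COUNT(*) > 2

Result:
  SupplierC: 3
  SupplierF: 4
  SupplierG: 4

Note: HAVING filters groups after aggregation, WHERE filters rows before.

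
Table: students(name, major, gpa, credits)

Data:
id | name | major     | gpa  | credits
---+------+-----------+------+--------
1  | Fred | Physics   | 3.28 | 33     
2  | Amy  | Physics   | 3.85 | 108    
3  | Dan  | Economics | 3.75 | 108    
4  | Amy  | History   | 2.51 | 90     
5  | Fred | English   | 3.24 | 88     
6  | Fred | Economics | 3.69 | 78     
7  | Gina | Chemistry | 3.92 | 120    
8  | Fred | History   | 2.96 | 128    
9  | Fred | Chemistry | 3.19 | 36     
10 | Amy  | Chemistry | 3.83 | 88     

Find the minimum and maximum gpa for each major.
SELECT major, MIN(gpa), MAX(gpa)
FROM students
GROUP BY major

Result:
  Chemistry: min=3.19, max=3.92
  Economics: min=3.69, max=3.75
  English: min=3.24, max=3.24
  History: min=2.51, max=2.96
  Physics: min=3.28, max=3.85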